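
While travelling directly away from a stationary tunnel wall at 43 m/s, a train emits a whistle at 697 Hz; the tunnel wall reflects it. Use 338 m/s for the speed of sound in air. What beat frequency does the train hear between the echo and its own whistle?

The tunnel wall receives the sound from a moving source: f₁ = f₀ · v/(v + v_e) = 697 × 338/381 ≈ 618.3 Hz.
On the return leg the train is a moving observer: f₂ = f₁ · (v − v_e)/v = 618.3 × 295/338 ≈ 539.7 Hz.
Beat against the emitted tone: |f₂ − f₀| = 2v_e·f₀/(v + v_e) = 2 × 43 × 697/381 ≈ 157 Hz.

157 Hz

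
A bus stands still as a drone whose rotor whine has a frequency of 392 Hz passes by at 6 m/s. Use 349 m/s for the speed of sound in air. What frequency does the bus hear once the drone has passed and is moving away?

Receding: f₂ = f · v/(v + v_s) = 392 × 349/355 ≈ 385 Hz.

385 Hz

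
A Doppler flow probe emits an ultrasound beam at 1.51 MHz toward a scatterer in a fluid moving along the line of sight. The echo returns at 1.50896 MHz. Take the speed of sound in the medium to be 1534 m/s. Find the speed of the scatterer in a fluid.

0.53 m/s

Double Doppler shift off a moving reflector: f₂ = f₀ · (v + u)/(v − u) (u > 0 toward emitter).
Rearranging, u = v · (f₂ − f₀)/(f₂ + f₀) = 1534 × -0.00104/3.01896 ≈ -0.53 m/s.
So the scatterer in a fluid is moving at 0.53 m/s away from the emitter.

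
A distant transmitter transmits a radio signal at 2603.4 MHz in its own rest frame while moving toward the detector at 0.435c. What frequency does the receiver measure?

Relativistic Doppler for frequency: f' = f₀ · √((1 + β)/(1 − β)).
f' = 2603.4 × √(1.4350/0.5650) = 2603.4 × 1.59368 ≈ 4149.0 MHz.

4149.0 MHz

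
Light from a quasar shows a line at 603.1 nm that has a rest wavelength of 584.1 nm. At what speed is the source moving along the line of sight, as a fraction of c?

0.032

λ'/λ₀ = 1.0325 > 1 (redshift), so the source is receding.
λ'/λ₀ = √((1 + β)/(1 − β)) for a receding source ⇒ β = (r² − 1)/(r² + 1) with r = λ'/λ₀.
β = (1.0661 − 1)/(1.0661 + 1) ≈ 0.032.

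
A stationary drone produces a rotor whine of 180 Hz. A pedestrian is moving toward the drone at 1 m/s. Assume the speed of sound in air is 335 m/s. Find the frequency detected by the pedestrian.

181 Hz

Only the observer moves, toward the source, so f' = f · (v + v_o)/v.
f' = 180 × (335 + 1)/335 = 180 × 336/335 ≈ 181 Hz.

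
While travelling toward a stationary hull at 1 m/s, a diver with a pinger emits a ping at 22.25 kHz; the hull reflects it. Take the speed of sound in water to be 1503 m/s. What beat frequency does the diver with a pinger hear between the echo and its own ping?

The hull receives the sound from a moving source: f₁ = f₀ · v/(v − v_e) = 22.25 × 1503/1502 ≈ 22.2648 kHz.
On the return leg the diver with a pinger is a moving observer: f₂ = f₁ · (v + v_e)/v = 22.2648 × 1504/1503 ≈ 22.2796 kHz.
Equivalently f₂ = f₀ · (v + v_e)/(v − v_e).
Beat against the emitted tone (with f₀ = 22250 Hz): |f₂ − f₀| = 2v_e·f₀/(v − v_e) = 2 × 1 × 22250/1502 ≈ 29.6 Hz.

29.6 Hz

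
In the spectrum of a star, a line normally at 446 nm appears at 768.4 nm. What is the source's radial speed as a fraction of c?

0.496c

λ'/λ₀ = 1.7229 > 1 (redshift), so the source is receding.
λ'/λ₀ = √((1 + β)/(1 − β)) for a receding source ⇒ β = (r² − 1)/(r² + 1) with r = λ'/λ₀.
β = (2.9683 − 1)/(2.9683 + 1) ≈ 0.496.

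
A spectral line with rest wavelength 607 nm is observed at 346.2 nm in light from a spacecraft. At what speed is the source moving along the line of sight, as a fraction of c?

λ'/λ₀ = 0.5703 < 1 (blueshift), so the source is approaching.
λ'/λ₀ = √((1 − β)/(1 + β)) for an approaching source ⇒ β = (1 − r²)/(1 + r²) with r = λ'/λ₀.
β = (1 − 0.3253)/(1 + 0.3253) ≈ 0.509.

0.509c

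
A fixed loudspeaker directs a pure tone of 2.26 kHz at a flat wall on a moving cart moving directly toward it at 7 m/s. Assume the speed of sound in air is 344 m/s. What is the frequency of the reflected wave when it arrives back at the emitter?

2.35 kHz

The flat wall on a moving cart first receives the wave as a moving observer: f₁ = f₀ · (v + u)/v = 2.26 × (344 + 7)/344 ≈ 2.31 kHz.
On reflection it acts as a source moving toward the stationary detector: f₂ = f₁ · v/(v − u) = 2.31 × 344/337 ≈ 2.35 kHz.
Equivalently f₂ = f₀ · (v + u)/(v − u).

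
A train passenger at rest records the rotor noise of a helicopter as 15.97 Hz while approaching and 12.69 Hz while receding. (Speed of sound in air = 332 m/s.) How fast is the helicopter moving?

f₁/f₂ = (v + v_s)/(v − v_s), so v_s = v · (f₁ − f₂)/(f₁ + f₂).
v_s = 332 × (15.97 − 12.69)/(15.97 + 12.69) = 332 × 3.28/28.66 ≈ 38 m/s.

38 m/s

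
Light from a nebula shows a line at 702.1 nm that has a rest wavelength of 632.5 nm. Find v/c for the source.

0.104

λ'/λ₀ = 1.1100 > 1 (redshift), so the source is receding.
λ'/λ₀ = √((1 + β)/(1 − β)) for a receding source ⇒ β = (r² − 1)/(r² + 1) with r = λ'/λ₀.
β = (1.2322 − 1)/(1.2322 + 1) ≈ 0.104.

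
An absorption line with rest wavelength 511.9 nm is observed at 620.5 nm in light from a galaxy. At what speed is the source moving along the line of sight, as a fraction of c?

0.190c

λ'/λ₀ = 1.2122 > 1 (redshift), so the source is receding.
λ'/λ₀ = √((1 + β)/(1 − β)) for a receding source ⇒ β = (r² − 1)/(r² + 1) with r = λ'/λ₀.
β = (1.4693 − 1)/(1.4693 + 1) ≈ 0.190.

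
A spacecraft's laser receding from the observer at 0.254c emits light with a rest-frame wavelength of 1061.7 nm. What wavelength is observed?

1376.5 nm

Relativistic Doppler for wavelength: λ' = λ₀ · √((1 + β)/(1 − β)).
λ' = 1061.7 × √(1.2540/0.7460) = 1061.7 × 1.29652 ≈ 1376.5 nm.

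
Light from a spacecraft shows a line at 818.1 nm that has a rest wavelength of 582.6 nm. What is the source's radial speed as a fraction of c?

λ'/λ₀ = 1.4042 > 1 (redshift), so the source is receding.
λ'/λ₀ = √((1 + β)/(1 − β)) for a receding source ⇒ β = (r² − 1)/(r² + 1) with r = λ'/λ₀.
β = (1.9718 − 1)/(1.9718 + 1) ≈ 0.327.

0.327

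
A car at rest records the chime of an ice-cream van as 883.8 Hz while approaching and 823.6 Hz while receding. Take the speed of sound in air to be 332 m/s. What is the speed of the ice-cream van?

f₁/f₂ = (v + v_s)/(v − v_s), so v_s = v · (f₁ − f₂)/(f₁ + f₂).
v_s = 332 × (883.8 − 823.6)/(883.8 + 823.6) = 332 × 60.2/1707.4 ≈ 11.7 m/s.

11.7 m/s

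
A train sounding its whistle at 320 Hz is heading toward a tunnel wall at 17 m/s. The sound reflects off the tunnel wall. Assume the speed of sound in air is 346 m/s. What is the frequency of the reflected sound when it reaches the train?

353 Hz

The tunnel wall receives the sound from a moving source: f₁ = f₀ · v/(v − v_e) = 320 × 346/329 ≈ 337 Hz.
On the return leg the train is a moving observer: f₂ = f₁ · (v + v_e)/v = 337 × 363/346 ≈ 353 Hz.
Equivalently f₂ = f₀ · (v + v_e)/(v − v_e).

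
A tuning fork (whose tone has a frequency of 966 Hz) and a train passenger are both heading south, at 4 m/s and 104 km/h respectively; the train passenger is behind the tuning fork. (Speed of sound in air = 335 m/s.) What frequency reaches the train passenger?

104 km/h = 28.89 m/s.
The train passenger is behind, so the tuning fork is moving away from it while the train passenger is moving toward the tuning fork.
With source receding and observer approaching, f' = f · (v + v_o)/(v + v_s).
f' = 966 × (335 + 28.89)/(335 + 4) = 966 × 363.89/339 ≈ 1037 Hz.

1037 Hz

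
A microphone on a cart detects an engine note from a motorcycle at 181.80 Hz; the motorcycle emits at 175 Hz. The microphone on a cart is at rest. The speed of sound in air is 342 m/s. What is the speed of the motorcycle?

12.8 m/s

f' > f, so the motorcycle is approaching.
f' = f · v/(v − v_s) ⇒ v_s = v · |1 − f/f'|.
v_s = 342 × |1 − 175/181.80| = 342 × 0.0374 ≈ 12.8 m/s.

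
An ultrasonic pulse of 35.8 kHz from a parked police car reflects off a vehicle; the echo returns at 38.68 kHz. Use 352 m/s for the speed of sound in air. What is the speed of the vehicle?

13.6 m/s

Double Doppler shift off a moving reflector: f₂ = f₀ · (v + u)/(v − u) (u > 0 toward emitter).
Rearranging, u = v · (f₂ − f₀)/(f₂ + f₀) = 352 × 2.88/74.48 ≈ 13.6 m/s.
So the vehicle is moving at 13.6 m/s toward the emitter.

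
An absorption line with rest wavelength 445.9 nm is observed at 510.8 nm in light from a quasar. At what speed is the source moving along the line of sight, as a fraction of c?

0.135c

λ'/λ₀ = 1.1455 > 1 (redshift), so the source is receding.
λ'/λ₀ = √((1 + β)/(1 − β)) for a receding source ⇒ β = (r² − 1)/(r² + 1) with r = λ'/λ₀.
β = (1.3123 − 1)/(1.3123 + 1) ≈ 0.135.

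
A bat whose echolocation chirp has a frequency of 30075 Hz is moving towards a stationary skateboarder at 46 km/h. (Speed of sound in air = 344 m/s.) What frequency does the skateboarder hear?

31235 Hz

46 km/h = 12.78 m/s.
Moving source, stationary observer: f' = f · v/(v − v_s) since the source is approaching.
f' = 30075 × 344/(344 − 12.78) = 30075 × 344/331.2 ≈ 31235 Hz.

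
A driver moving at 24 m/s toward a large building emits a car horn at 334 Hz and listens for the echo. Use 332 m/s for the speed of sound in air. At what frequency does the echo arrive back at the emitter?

386 Hz

The large building receives the sound from a moving source: f₁ = f₀ · v/(v − v_e) = 334 × 332/308 ≈ 360 Hz.
On the return leg the driver is a moving observer: f₂ = f₁ · (v + v_e)/v = 360 × 356/332 ≈ 386 Hz.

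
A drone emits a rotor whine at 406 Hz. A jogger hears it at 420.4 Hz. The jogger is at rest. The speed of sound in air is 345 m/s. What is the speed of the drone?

f' > f, so the drone is approaching.
f' = f · v/(v − v_s) ⇒ v_s = v · |1 − f/f'|.
v_s = 345 × |1 − 406/420.4| = 345 × 0.03425 ≈ 11.8 m/s.

11.8 m/s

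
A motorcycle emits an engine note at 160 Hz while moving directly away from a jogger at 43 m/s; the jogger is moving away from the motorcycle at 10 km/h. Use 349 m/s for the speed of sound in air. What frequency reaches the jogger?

141 Hz

10 km/h = 2.778 m/s.
Both move, so f' = f · (v − v_o)/(v + v_s).
f' = 160 × (349 − 2.778)/(349 + 43) = 160 × 346.22/392 ≈ 141 Hz.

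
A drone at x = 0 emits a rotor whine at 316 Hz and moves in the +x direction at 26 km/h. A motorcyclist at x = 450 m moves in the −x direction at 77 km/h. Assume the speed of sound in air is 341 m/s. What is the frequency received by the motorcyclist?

26 km/h = 7.222 m/s; 77 km/h = 21.39 m/s.
The observer lies on the +x side, so the source is heading toward the observer and the observer is heading toward the source.
With source approaching and observer approaching, f' = f · (v + v_o)/(v − v_s).
f' = 316 × (341 + 21.39)/(341 − 7.222) = 316 × 362.39/333.78 ≈ 343 Hz.

343 Hz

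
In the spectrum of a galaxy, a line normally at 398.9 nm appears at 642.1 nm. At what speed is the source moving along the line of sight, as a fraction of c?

λ'/λ₀ = 1.6097 > 1 (redshift), so the source is receding.
λ'/λ₀ = √((1 + β)/(1 − β)) for a receding source ⇒ β = (r² − 1)/(r² + 1) with r = λ'/λ₀.
β = (2.5911 − 1)/(2.5911 + 1) ≈ 0.443.

0.443c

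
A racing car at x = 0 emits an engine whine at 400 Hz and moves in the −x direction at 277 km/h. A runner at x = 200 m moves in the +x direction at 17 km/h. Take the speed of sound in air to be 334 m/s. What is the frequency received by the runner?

321 Hz

277 km/h = 76.94 m/s; 17 km/h = 4.722 m/s.
The observer lies on the +x side, so the source is heading away from the observer and the observer is heading away from the source.
Both move, so f' = f · (v − v_o)/(v + v_s).
f' = 400 × (334 − 4.722)/(334 + 76.94) = 400 × 329.28/410.94 ≈ 321 Hz.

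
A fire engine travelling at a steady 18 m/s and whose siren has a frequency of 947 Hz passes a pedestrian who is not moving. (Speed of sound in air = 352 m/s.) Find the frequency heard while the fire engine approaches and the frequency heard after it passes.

Approaching: f₁ = f · v/(v − v_s) = 947 × 352/334 ≈ 998 Hz.
Receding: f₂ = f · v/(v + v_s) = 947 × 352/370 ≈ 901 Hz.

998 Hz approaching; 901 Hz receding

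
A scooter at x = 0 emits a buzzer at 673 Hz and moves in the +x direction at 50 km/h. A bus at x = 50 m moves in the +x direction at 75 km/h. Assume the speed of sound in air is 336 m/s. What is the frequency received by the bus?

50 km/h = 13.89 m/s; 75 km/h = 20.83 m/s.
The observer lies on the +x side, so the source is heading toward the observer and the observer is heading away from the source.
General Doppler shift: f' = f · (v − v_o)/(v − v_s).
f' = 673 × (336 − 20.83)/(336 − 13.89) = 673 × 315.17/322.11 ≈ 658 Hz.

658 Hz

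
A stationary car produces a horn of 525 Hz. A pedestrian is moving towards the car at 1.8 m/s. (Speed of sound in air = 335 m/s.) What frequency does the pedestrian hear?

528 Hz

Only the observer moves, toward the source, so f' = f · (v + v_o)/v.
f' = 525 × (335 + 1.8)/335 = 525 × 336.8/335 ≈ 528 Hz.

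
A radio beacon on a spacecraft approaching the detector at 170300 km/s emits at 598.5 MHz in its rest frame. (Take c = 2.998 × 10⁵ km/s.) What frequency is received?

β = v/c = 170300/299800 = 0.5680.
Relativistic Doppler for frequency: f' = f₀ · √((1 + β)/(1 − β)).
f' = 598.5 × √(1.5680/0.4320) = 598.5 × 1.90529 ≈ 1140.3 MHz.

1140.3 MHz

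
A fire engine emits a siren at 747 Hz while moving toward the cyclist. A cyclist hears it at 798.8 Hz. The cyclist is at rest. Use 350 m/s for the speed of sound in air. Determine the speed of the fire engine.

22.7 m/s

f' = f · v/(v − v_s) ⇒ v_s = v · |1 − f/f'|.
v_s = 350 × |1 − 747/798.8| = 350 × 0.06485 ≈ 22.7 m/s.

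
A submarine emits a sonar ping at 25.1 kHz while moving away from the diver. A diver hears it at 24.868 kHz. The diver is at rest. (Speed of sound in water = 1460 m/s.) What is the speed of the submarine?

13.6 m/s

f' = f · v/(v + v_s) ⇒ v_s = v · |1 − f/f'|.
v_s = 1460 × |1 − 25.1/24.868| = 1460 × 0.009329 ≈ 13.6 m/s.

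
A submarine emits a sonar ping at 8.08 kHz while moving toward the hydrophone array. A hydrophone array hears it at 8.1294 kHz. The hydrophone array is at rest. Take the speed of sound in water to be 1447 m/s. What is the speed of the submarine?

8.8 m/s

f' = f · v/(v − v_s) ⇒ v_s = v · |1 − f/f'|.
v_s = 1447 × |1 − 8.08/8.1294| = 1447 × 0.006077 ≈ 8.8 m/s.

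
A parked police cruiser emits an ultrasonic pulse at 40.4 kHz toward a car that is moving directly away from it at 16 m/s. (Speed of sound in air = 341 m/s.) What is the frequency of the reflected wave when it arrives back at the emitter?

At the car (a moving observer), f₁ = f₀ · (v − u)/v = 40.4 × 325/341 ≈ 38.5 kHz.
On reflection it acts as a source moving away from the stationary detector: f₂ = f₁ · v/(v + u) = 38.5 × 341/357 ≈ 36.8 kHz.
Equivalently f₂ = f₀ · (v − u)/(v + u).

36.8 kHz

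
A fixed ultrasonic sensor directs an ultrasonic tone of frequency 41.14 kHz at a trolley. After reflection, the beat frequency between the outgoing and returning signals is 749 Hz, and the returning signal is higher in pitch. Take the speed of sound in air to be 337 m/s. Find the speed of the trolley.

Double Doppler shift off a moving reflector: f₂ = f₀ · (v + u)/(v − u) (u > 0 toward emitter).
Returning signal is higher, so f₂ = f₀ + Δf = 41140 + 749 = 41889 Hz.
Rearranging, u = v · (f₂ − f₀)/(f₂ + f₀) = 337 × 749/83029 ≈ 3.0 m/s.
So the trolley is moving at 3.0 m/s toward the emitter.

3.0 m/s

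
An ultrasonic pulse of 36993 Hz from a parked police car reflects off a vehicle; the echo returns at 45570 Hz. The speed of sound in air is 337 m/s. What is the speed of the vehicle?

Double Doppler shift off a moving reflector: f₂ = f₀ · (v + u)/(v − u) (u > 0 toward emitter).
Rearranging, u = v · (f₂ − f₀)/(f₂ + f₀) = 337 × 8577/82563 ≈ 35 m/s.
So the vehicle is moving at 35 m/s toward the emitter.

35 m/s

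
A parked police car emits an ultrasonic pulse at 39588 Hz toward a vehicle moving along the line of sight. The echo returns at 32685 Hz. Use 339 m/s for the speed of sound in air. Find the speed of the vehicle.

Double Doppler shift off a moving reflector: f₂ = f₀ · (v + u)/(v − u) (u > 0 toward emitter).
Rearranging, u = v · (f₂ − f₀)/(f₂ + f₀) = 339 × -6903/72273 ≈ -32 m/s.
So the vehicle is moving at 32 m/s away from the emitter.

32 m/s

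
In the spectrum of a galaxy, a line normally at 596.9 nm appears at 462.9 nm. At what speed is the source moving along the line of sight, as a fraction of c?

λ'/λ₀ = 0.7755 < 1 (blueshift), so the source is approaching.
λ'/λ₀ = √((1 − β)/(1 + β)) for an approaching source ⇒ β = (1 − r²)/(1 + r²) with r = λ'/λ₀.
β = (1 − 0.6014)/(1 + 0.6014) ≈ 0.249.

0.249c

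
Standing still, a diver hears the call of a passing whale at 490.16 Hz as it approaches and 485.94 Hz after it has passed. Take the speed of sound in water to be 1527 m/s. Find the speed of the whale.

f₁/f₂ = (v + v_s)/(v − v_s), so v_s = v · (f₁ − f₂)/(f₁ + f₂).
v_s = 1527 × (490.16 − 485.94)/(490.16 + 485.94) = 1527 × 4.22/976.10 ≈ 6.6 m/s.

6.6 m/s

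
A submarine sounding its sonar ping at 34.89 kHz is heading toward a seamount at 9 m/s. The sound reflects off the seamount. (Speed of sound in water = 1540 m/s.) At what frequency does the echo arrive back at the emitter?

35.3 kHz

The seamount receives the sound from a moving source: f₁ = f₀ · v/(v − v_e) = 34.89 × 1540/1531 ≈ 35.1 kHz.
On the return leg the submarine is a moving observer: f₂ = f₁ · (v + v_e)/v = 35.1 × 1549/1540 ≈ 35.3 kHz.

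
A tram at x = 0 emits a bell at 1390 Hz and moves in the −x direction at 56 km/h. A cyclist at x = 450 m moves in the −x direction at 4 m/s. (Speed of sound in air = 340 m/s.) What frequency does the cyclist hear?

56 km/h = 15.56 m/s.
The observer lies on the +x side, so the source is heading away from the observer and the observer is heading toward the source.
General Doppler shift: f' = f · (v + v_o)/(v + v_s).
f' = 1390 × (340 + 4)/(340 + 15.56) = 1390 × 344/355.56 ≈ 1345 Hz.

1345 Hz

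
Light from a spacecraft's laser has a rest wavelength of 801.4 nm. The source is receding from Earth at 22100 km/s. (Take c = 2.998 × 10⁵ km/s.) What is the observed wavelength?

862.8 nm

β = v/c = 22100/299800 = 0.0737.
Relativistic Doppler for wavelength: λ' = λ₀ · √((1 + β)/(1 − β)).
λ' = 801.4 × √(1.0737/0.9263) = 801.4 × 1.07665 ≈ 862.8 nm.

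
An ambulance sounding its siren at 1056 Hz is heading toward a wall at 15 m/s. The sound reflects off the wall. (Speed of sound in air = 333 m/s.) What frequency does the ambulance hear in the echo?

The wall receives the sound from a moving source: f₁ = f₀ · v/(v − v_e) = 1056 × 333/318 ≈ 1106 Hz.
On the return leg the ambulance is a moving observer: f₂ = f₁ · (v + v_e)/v = 1106 × 348/333 ≈ 1156 Hz.
Equivalently f₂ = f₀ · (v + v_e)/(v − v_e).

1156 Hz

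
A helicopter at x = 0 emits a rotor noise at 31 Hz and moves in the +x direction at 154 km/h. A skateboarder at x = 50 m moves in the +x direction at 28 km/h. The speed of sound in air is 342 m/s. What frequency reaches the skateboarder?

154 km/h = 42.78 m/s; 28 km/h = 7.778 m/s.
The observer lies on the +x side, so the source is heading toward the observer and the observer is heading away from the source.
Both move, so f' = f · (v − v_o)/(v − v_s).
f' = 31 × (342 − 7.778)/(342 − 42.78) = 31 × 334.22/299.22 ≈ 34.6 Hz.

34.6 Hz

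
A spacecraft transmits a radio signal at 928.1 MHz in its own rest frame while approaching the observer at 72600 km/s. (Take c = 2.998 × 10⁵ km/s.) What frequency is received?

1188.2 MHz

β = v/c = 72600/299800 = 0.2422.
Relativistic Doppler for frequency: f' = f₀ · √((1 + β)/(1 − β)).
f' = 928.1 × √(1.2422/0.7578) = 928.1 × 1.28027 ≈ 1188.2 MHz.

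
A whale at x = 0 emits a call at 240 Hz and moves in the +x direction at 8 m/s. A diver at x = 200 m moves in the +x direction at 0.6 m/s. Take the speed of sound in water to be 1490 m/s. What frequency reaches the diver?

241 Hz

The observer lies on the +x side, so the source is heading toward the observer and the observer is heading away from the source.
General Doppler shift: f' = f · (v − v_o)/(v − v_s).
f' = 240 × (1490 − 0.6)/(1490 − 8) = 240 × 1489.4/1482 ≈ 241 Hz.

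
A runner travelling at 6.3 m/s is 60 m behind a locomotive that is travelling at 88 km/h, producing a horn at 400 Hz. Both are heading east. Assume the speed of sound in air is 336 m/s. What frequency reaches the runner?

380 Hz

88 km/h = 24.44 m/s.
The runner is behind, so the locomotive is moving away from it while the runner is moving toward the locomotive.
Both move, so f' = f · (v + v_o)/(v + v_s).
f' = 400 × (336 + 6.3)/(336 + 24.44) = 400 × 342.3/360.44 ≈ 380 Hz.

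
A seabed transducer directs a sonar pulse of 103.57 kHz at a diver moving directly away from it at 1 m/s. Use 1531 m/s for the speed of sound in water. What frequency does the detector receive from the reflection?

103.4 kHz

The diver first receives the wave as a moving observer: f₁ = f₀ · (v − u)/v = 103.57 × (1531 − 1)/1531 ≈ 103.5 kHz.
On reflection it acts as a source moving away from the stationary detector: f₂ = f₁ · v/(v + u) = 103.5 × 1531/1532 ≈ 103.4 kHz.
Equivalently f₂ = f₀ · (v − u)/(v + u).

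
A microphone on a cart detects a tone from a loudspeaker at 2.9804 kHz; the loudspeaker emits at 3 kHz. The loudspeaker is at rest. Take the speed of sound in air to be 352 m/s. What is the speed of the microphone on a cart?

f' < f, so the microphone on a cart is receding.
f' = f · (v − v_o)/v ⇒ v_o = v · |f'/f − 1|.
v_o = 352 × |2.9804/3 − 1| = 352 × 0.006533 ≈ 2.30 m/s.

2.30 m/s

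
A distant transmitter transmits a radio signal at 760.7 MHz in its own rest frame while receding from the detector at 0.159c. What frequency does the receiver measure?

648.0 MHz

Relativistic Doppler for frequency: f' = f₀ · √((1 − β)/(1 + β)).
f' = 760.7 × √(0.8410/1.1590) = 760.7 × 0.85184 ≈ 648.0 MHz.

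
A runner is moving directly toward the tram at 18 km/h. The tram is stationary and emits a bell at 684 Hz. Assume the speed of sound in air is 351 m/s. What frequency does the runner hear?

694 Hz

18 km/h = 5 m/s.
Moving observer, stationary source: f' = f · (v + v_o)/v.
f' = 684 × (351 + 5)/351 = 684 × 356/351 ≈ 694 Hz.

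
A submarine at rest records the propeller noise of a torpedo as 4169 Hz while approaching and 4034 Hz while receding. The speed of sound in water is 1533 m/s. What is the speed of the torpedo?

25 m/s

f₁/f₂ = (v + v_s)/(v − v_s), so v_s = v · (f₁ − f₂)/(f₁ + f₂).
v_s = 1533 × (4169 − 4034)/(4169 + 4034) = 1533 × 135/8203 ≈ 25 m/s.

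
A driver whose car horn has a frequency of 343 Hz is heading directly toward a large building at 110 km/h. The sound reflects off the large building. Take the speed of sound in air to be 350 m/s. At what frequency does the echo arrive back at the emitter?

110 km/h = 30.56 m/s.
The large building receives the sound from a moving source: f₁ = f₀ · v/(v − v_e) = 343 × 350/319.44 ≈ 376 Hz.
On the return leg the driver is a moving observer: f₂ = f₁ · (v + v_e)/v = 376 × 380.56/350 ≈ 409 Hz.
Equivalently f₂ = f₀ · (v + v_e)/(v − v_e).

409 Hz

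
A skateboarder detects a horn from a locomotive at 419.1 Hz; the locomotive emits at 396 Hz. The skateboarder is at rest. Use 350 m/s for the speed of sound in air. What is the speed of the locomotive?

19.3 m/s

f' > f, so the locomotive is approaching.
f' = f · v/(v − v_s) ⇒ v_s = v · |1 − f/f'|.
v_s = 350 × |1 − 396/419.1| = 350 × 0.05512 ≈ 19.3 m/s.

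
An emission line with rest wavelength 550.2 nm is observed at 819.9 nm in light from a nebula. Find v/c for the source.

0.379

λ'/λ₀ = 1.4902 > 1 (redshift), so the source is receding.
λ'/λ₀ = √((1 + β)/(1 − β)) for a receding source ⇒ β = (r² − 1)/(r² + 1) with r = λ'/λ₀.
β = (2.2207 − 1)/(2.2207 + 1) ≈ 0.379.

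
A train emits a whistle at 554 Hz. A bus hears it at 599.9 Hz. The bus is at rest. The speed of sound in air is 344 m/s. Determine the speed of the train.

26 m/s

f' > f, so the train is approaching.
f' = f · v/(v − v_s) ⇒ v_s = v · |1 − f/f'|.
v_s = 344 × |1 − 554/599.9| = 344 × 0.07651 ≈ 26 m/s.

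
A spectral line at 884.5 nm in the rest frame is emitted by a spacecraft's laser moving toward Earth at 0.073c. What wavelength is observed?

822.1 nm

Relativistic Doppler for wavelength: λ' = λ₀ · √((1 − β)/(1 + β)).
λ' = 884.5 × √(0.9270/1.0730) = 884.5 × 0.92948 ≈ 822.1 nm.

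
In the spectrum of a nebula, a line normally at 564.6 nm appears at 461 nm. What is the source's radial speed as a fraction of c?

λ'/λ₀ = 0.8165 < 1 (blueshift), so the source is approaching.
λ'/λ₀ = √((1 − β)/(1 + β)) for an approaching source ⇒ β = (1 − r²)/(1 + r²) with r = λ'/λ₀.
β = (1 − 0.6667)/(1 + 0.6667) ≈ 0.200.

0.200c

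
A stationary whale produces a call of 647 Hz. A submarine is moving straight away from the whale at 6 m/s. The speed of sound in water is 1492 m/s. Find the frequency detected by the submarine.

644 Hz

Only the observer moves, away from the source, so f' = f · (v − v_o)/v.
f' = 647 × (1492 − 6)/1492 = 647 × 1486/1492 ≈ 644 Hz.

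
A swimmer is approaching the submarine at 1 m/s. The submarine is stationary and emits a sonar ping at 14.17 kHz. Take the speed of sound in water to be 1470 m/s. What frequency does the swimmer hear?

14.18 kHz

Only the observer moves, toward the source, so f' = f · (v + v_o)/v.
f' = 14.17 × (1470 + 1)/1470 = 14.17 × 1471/1470 ≈ 14.18 kHz.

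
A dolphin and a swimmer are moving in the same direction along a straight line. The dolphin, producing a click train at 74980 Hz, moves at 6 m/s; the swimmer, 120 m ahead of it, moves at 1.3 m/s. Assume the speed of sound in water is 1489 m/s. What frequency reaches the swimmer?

The swimmer is ahead, so the dolphin is moving toward it while the swimmer is moving away from the dolphin.
Both move, so f' = f · (v − v_o)/(v − v_s).
f' = 74980 × (1489 − 1.3)/(1489 − 6) = 74980 × 1487.7/1483 ≈ 75218 Hz.

75218 Hz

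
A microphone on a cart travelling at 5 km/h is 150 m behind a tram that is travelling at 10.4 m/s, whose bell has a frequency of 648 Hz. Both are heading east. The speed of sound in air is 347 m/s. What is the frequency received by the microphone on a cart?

5 km/h = 1.389 m/s.
The microphone on a cart is behind, so the tram is moving away from it while the microphone on a cart is moving toward the tram.
General Doppler shift: f' = f · (v + v_o)/(v + v_s).
f' = 648 × (347 + 1.389)/(347 + 10.4) = 648 × 348.39/357.4 ≈ 632 Hz.

632 Hz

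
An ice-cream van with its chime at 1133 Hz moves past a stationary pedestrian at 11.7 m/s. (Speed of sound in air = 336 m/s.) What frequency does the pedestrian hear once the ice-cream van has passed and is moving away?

1095 Hz

Receding: f₂ = f · v/(v + v_s) = 1133 × 336/347.7 ≈ 1095 Hz.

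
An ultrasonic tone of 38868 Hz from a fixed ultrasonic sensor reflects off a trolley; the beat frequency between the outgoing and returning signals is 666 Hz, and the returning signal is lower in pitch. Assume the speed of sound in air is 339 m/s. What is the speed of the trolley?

2.93 m/s

Double Doppler shift off a moving reflector: f₂ = f₀ · (v + u)/(v − u) (u > 0 toward emitter).
Returning signal is lower, so f₂ = f₀ − Δf = 38868 − 666 = 38202 Hz.
Rearranging, u = v · (f₂ − f₀)/(f₂ + f₀) = 339 × -666/77070 ≈ -2.93 m/s.
So the trolley is moving at 2.93 m/s away from the emitter.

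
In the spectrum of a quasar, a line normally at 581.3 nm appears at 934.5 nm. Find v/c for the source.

λ'/λ₀ = 1.6076 > 1 (redshift), so the source is receding.
λ'/λ₀ = √((1 + β)/(1 − β)) for a receding source ⇒ β = (r² − 1)/(r² + 1) with r = λ'/λ₀.
β = (2.5844 − 1)/(2.5844 + 1) ≈ 0.442.

0.442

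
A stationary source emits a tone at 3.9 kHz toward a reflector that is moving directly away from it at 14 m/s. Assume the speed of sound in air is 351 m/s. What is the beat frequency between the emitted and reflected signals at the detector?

At the reflector (a moving observer), f₁ = f₀ · (v − u)/v = 3.9 × 337/351 ≈ 3.744 kHz.
On reflection it acts as a source moving away from the stationary detector: f₂ = f₁ · v/(v + u) = 3.744 × 351/365 ≈ 3.601 kHz.
Equivalently f₂ = f₀ · (v − u)/(v + u).
Beat frequency (with f₀ = 3900 Hz): |f₂ − f₀| = 2u·f₀/(v + u) = 2 × 14 × 3900/365 ≈ 299 Hz.

299 Hz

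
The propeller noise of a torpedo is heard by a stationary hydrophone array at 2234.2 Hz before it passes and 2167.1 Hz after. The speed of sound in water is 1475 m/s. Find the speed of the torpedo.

f₁/f₂ = (v + v_s)/(v − v_s), so v_s = v · (f₁ − f₂)/(f₁ + f₂).
v_s = 1475 × (2234.2 − 2167.1)/(2234.2 + 2167.1) = 1475 × 67.1/4401.3 ≈ 22.5 m/s.

22.5 m/s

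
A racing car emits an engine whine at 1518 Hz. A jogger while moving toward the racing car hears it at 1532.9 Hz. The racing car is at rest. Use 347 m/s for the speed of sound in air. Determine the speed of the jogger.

f' = f · (v + v_o)/v ⇒ v_o = v · |f'/f − 1|.
v_o = 347 × |1532.9/1518 − 1| = 347 × 0.009816 ≈ 3.4 m/s.

3.4 m/s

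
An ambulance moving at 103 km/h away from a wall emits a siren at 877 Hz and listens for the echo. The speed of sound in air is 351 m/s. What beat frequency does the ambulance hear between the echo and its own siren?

132 Hz

103 km/h = 28.61 m/s.
The wall receives the sound from a moving source: f₁ = f₀ · v/(v + v_e) = 877 × 351/379.61 ≈ 810.9 Hz.
On the return leg the ambulance is a moving observer: f₂ = f₁ · (v − v_e)/v = 810.9 × 322.39/351 ≈ 744.8 Hz.
Equivalently f₂ = f₀ · (v − v_e)/(v + v_e).
Beat against the emitted tone: |f₂ − f₀| = 2v_e·f₀/(v + v_e) = 2 × 28.61 × 877/379.61 ≈ 132 Hz.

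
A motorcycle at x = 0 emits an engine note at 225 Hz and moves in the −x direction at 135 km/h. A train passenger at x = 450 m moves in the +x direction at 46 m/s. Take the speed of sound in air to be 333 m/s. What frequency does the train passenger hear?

174 Hz

135 km/h = 37.5 m/s.
The observer lies on the +x side, so the source is heading away from the observer and the observer is heading away from the source.
Both move, so f' = f · (v − v_o)/(v + v_s).
f' = 225 × (333 − 46)/(333 + 37.5) = 225 × 287/370.5 ≈ 174 Hz.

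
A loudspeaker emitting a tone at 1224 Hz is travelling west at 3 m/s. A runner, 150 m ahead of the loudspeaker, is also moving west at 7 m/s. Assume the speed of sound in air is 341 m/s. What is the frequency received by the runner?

The runner is ahead, so the loudspeaker is moving toward it while the runner is moving away from the loudspeaker.
Both move, so f' = f · (v − v_o)/(v − v_s).
f' = 1224 × (341 − 7)/(341 − 3) = 1224 × 334/338 ≈ 1210 Hz.

1210 Hz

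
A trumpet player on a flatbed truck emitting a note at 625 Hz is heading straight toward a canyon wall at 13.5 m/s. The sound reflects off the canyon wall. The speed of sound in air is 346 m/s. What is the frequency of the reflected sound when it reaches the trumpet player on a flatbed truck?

676 Hz

The canyon wall receives the sound from a moving source: f₁ = f₀ · v/(v − v_e) = 625 × 346/332.5 ≈ 650 Hz.
On the return leg the trumpet player on a flatbed truck is a moving observer: f₂ = f₁ · (v + v_e)/v = 650 × 359.5/346 ≈ 676 Hz.
Equivalently f₂ = f₀ · (v + v_e)/(v − v_e).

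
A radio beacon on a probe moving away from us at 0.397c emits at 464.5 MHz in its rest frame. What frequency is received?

305.2 MHz

Relativistic Doppler for frequency: f' = f₀ · √((1 − β)/(1 + β)).
f' = 464.5 × √(0.6030/1.3970) = 464.5 × 0.65699 ≈ 305.2 MHz.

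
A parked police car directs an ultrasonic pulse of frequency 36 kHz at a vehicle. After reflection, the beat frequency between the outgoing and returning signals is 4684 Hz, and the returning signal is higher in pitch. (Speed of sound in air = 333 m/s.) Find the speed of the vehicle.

20.3 m/s

Double Doppler shift off a moving reflector: f₂ = f₀ · (v + u)/(v − u) (u > 0 toward emitter).
Returning signal is higher, so f₂ = f₀ + Δf = 36000 + 4684 = 40684 Hz.
Rearranging, u = v · (f₂ − f₀)/(f₂ + f₀) = 333 × 4684/76684 ≈ 20.3 m/s.
So the vehicle is moving at 20.3 m/s toward the emitter.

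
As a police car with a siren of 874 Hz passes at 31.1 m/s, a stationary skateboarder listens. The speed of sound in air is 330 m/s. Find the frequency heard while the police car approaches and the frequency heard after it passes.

965 Hz approaching; 799 Hz receding

Approaching: f₁ = f · v/(v − v_s) = 874 × 330/298.9 ≈ 965 Hz.
Receding: f₂ = f · v/(v + v_s) = 874 × 330/361.1 ≈ 799 Hz.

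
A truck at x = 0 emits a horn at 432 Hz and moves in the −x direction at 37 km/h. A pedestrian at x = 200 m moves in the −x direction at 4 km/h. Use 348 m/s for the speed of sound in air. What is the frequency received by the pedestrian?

421 Hz

37 km/h = 10.28 m/s; 4 km/h = 1.111 m/s.
The observer lies on the +x side, so the source is heading away from the observer and the observer is heading toward the source.
General Doppler shift: f' = f · (v + v_o)/(v + v_s).
f' = 432 × (348 + 1.111)/(348 + 10.28) = 432 × 349.11/358.28 ≈ 421 Hz.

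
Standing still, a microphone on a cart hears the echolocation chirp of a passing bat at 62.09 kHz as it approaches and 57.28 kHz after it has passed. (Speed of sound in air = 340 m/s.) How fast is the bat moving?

13.7 m/s

f₁/f₂ = (v + v_s)/(v − v_s), so v_s = v · (f₁ − f₂)/(f₁ + f₂).
v_s = 340 × (62.09 − 57.28)/(62.09 + 57.28) = 340 × 4.81/119.37 ≈ 13.7 m/s.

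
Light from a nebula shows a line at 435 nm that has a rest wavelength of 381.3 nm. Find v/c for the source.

0.131c

λ'/λ₀ = 1.1408 > 1 (redshift), so the source is receding.
λ'/λ₀ = √((1 + β)/(1 − β)) for a receding source ⇒ β = (r² − 1)/(r² + 1) with r = λ'/λ₀.
β = (1.3015 − 1)/(1.3015 + 1) ≈ 0.131.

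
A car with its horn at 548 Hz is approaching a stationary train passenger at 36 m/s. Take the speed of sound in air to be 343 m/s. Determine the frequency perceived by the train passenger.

Only the source moves, toward the listener, so f' = f · v/(v − v_s).
f' = 548 × 343/(343 − 36) = 548 × 343/307 ≈ 612 Hz.

612 Hz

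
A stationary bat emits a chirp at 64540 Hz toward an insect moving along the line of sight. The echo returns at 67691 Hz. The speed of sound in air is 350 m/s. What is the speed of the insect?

Double Doppler shift off a moving reflector: f₂ = f₀ · (v + u)/(v − u) (u > 0 toward emitter).
Rearranging, u = v · (f₂ − f₀)/(f₂ + f₀) = 350 × 3151/132231 ≈ 8.3 m/s.
So the insect is moving at 8.3 m/s toward the emitter.

8.3 m/s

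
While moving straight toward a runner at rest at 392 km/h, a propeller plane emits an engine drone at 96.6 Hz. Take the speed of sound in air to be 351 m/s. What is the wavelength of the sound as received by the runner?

392 km/h = 108.9 m/s.
Only the source moves, toward the listener, so f' = f · v/(v − v_s).
f' = 96.6 × 351/(351 − 108.9) ≈ 140 Hz.
λ' = v/f' = 351/140.046 ≈ 2.51 m.

2.51 m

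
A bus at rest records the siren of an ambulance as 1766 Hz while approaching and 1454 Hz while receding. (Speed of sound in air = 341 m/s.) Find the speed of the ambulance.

f₁/f₂ = (v + v_s)/(v − v_s), so v_s = v · (f₁ − f₂)/(f₁ + f₂).
v_s = 341 × (1766 − 1454)/(1766 + 1454) = 341 × 312/3220 ≈ 33 m/s.

33 m/s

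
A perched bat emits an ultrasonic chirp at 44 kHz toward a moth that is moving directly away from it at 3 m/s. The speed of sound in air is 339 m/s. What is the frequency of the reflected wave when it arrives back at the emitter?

43.2 kHz

At the moth (a moving observer), f₁ = f₀ · (v − u)/v = 44 × 336/339 ≈ 43.6 kHz.
The reflection then acts as a moving source: f₂ = f₁ · v/(v + u) ≈ 43.2 kHz.
Equivalently f₂ = f₀ · (v − u)/(v + u).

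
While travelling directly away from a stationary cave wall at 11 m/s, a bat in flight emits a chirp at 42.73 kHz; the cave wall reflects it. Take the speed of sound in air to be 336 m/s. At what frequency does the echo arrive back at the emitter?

40.0 kHz

The cave wall receives the sound from a moving source: f₁ = f₀ · v/(v + v_e) = 42.73 × 336/347 ≈ 41.4 kHz.
On the return leg the bat in flight is a moving observer: f₂ = f₁ · (v − v_e)/v = 41.4 × 325/336 ≈ 40.0 kHz.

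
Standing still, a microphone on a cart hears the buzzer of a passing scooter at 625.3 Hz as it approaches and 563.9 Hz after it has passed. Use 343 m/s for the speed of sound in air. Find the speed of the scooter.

f₁/f₂ = (v + v_s)/(v − v_s), so v_s = v · (f₁ − f₂)/(f₁ + f₂).
v_s = 343 × (625.3 − 563.9)/(625.3 + 563.9) = 343 × 61.4/1189.2 ≈ 17.7 m/s.

17.7 m/s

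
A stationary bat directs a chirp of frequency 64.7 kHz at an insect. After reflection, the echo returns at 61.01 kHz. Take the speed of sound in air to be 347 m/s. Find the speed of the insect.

10.2 m/s

Double Doppler shift off a moving reflector: f₂ = f₀ · (v + u)/(v − u) (u > 0 toward emitter).
Rearranging, u = v · (f₂ − f₀)/(f₂ + f₀) = 347 × -3.69/125.71 ≈ -10.2 m/s.
So the insect is moving at 10.2 m/s away from the emitter.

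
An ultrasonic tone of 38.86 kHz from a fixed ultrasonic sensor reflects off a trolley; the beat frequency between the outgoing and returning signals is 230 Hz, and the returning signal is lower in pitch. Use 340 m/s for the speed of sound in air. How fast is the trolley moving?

Double Doppler shift off a moving reflector: f₂ = f₀ · (v + u)/(v − u) (u > 0 toward emitter).
Returning signal is lower, so f₂ = f₀ − Δf = 38860 − 230 = 38630 Hz.
Rearranging, u = v · (f₂ − f₀)/(f₂ + f₀) = 340 × -230/77490 ≈ -1.01 m/s.
So the trolley is moving at 1.01 m/s away from the emitter.

1.01 m/s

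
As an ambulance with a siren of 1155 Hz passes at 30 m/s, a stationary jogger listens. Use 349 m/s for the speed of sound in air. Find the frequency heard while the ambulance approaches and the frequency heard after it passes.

1264 Hz approaching; 1064 Hz receding

Approaching: f₁ = f · v/(v − v_s) = 1155 × 349/319 ≈ 1264 Hz.
Receding: f₂ = f · v/(v + v_s) = 1155 × 349/379 ≈ 1064 Hz.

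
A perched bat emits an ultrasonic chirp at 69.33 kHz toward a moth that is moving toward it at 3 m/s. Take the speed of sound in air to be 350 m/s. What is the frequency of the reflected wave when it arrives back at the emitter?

70.5 kHz

At the moth (a moving observer), f₁ = f₀ · (v + u)/v = 69.33 × 353/350 ≈ 69.9 kHz.
The reflection then acts as a moving source: f₂ = f₁ · v/(v − u) ≈ 70.5 kHz.
Equivalently f₂ = f₀ · (v + u)/(v − u).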